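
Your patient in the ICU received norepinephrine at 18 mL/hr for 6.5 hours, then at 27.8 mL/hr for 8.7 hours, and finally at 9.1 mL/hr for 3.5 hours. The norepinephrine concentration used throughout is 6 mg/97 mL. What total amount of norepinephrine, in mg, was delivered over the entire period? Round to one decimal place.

Concentration = 6 mg ÷ 97 mL = 0.06185567 mg/mL
Stage 1: 18 mL/hr × 6.5 hr = 117 mL → 117 mL × 0.06185567 mg/mL = 7.237113 mg
Stage 2: 27.8 mL/hr × 8.7 hr = 241.86 mL → 241.86 mL × 0.06185567 mg/mL = 14.96041 mg
Stage 3: 9.1 mL/hr × 3.5 hr = 31.85 mL → 31.85 mL × 0.06185567 mg/mL = 1.970103 mg
Total = 7.237113 + 14.96041 + 1.970103 = 24.16763 mg

24.2 mg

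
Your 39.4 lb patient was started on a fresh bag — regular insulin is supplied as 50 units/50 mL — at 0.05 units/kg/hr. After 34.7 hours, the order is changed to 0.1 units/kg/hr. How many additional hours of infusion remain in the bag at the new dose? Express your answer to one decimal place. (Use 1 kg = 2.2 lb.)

10.6 hours

Initial rate:
Weight = 39.4 lb ÷ 2.2 lb/kg = 17.90909 kg
Dose = 0.05 units/kg/hr × 17.90909 kg = 0.8954545 units/hr
Concentration = 50 units ÷ 50 mL = 1 units/mL
Rate = 0.8954545 units/hr ÷ 1 units/mL = 0.8954545 mL/hr
Volume infused so far = 0.8954545 mL/hr × 34.7 hr = 31.07227 mL
Volume remaining = 50 − 31.07227 = 18.92773 mL
New rate:
Dose = 0.1 units/kg/hr × 17.90909 kg = 1.790909 units/hr
Rate = 1.790909 units/hr ÷ 1 units/mL = 1.790909 mL/hr
Time remaining = 18.92773 mL ÷ 1.790909 mL/hr = 10.56878 hr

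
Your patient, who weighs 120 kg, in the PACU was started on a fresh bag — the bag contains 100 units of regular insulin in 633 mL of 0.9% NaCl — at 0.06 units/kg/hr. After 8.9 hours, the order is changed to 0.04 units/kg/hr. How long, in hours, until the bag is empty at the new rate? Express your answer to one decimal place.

Initial rate:
Dose = 0.06 units/kg/hr × 120 kg = 7.2 units/hr
Concentration = 100 units ÷ 633 mL = 0.1579779 units/mL
Rate = 7.2 units/hr ÷ 0.1579779 units/mL = 45.576 mL/hr
Volume infused so far = 45.576 mL/hr × 8.9 hr = 405.6264 mL
Volume remaining = 633 − 405.6264 = 227.3736 mL
New rate:
Dose = 0.04 units/kg/hr × 120 kg = 4.8 units/hr
Rate = 4.8 units/hr ÷ 0.1579779 units/mL = 30.384 mL/hr
Time remaining = 227.3736 mL ÷ 30.384 mL/hr = 7.483333 hr

7.5 hours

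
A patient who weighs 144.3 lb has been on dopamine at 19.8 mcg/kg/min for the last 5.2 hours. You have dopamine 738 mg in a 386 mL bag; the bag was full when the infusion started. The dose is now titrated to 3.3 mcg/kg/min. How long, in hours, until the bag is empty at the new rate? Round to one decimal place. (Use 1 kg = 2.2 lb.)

25.6 hours

Initial rate:
Weight = 144.3 lb ÷ 2.2 lb/kg = 65.59091 kg
Dose = 19.8 mcg/kg/min × 65.59091 kg = 1298.7 mcg/min
1298.7 mcg/min × 60 min/hr = 77922 mcg/hr
Concentration = 738 mg ÷ 386 mL = 1.911917 mg/mL = 1911.917 mcg/mL
Rate = 77922 mcg/hr ÷ 1911.917 mcg/mL = 40.75595 mL/hr
Volume infused so far = 40.75595 mL/hr × 5.2 hr = 211.9309 mL
Volume remaining = 386 − 211.9309 = 174.0691 mL
New rate:
Dose = 3.3 mcg/kg/min × 65.59091 kg = 216.45 mcg/min
216.45 mcg/min × 60 min/hr = 12987 mcg/hr
Rate = 12987 mcg/hr ÷ 1911.917 mcg/mL = 6.792659 mL/hr
Time remaining = 174.0691 mL ÷ 6.792659 mL/hr = 25.62606 hr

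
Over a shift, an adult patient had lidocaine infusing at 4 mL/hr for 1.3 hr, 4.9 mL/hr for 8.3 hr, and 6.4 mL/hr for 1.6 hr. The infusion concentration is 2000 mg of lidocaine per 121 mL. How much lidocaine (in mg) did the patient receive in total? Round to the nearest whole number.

Concentration = 2000 mg ÷ 121 mL = 16.52893 mg/mL
Stage 1: 4 mL/hr × 1.3 hr = 5.2 mL → 5.2 mL × 16.52893 mg/mL = 85.95041 mg
Stage 2: 4.9 mL/hr × 8.3 hr = 40.67 mL → 40.67 mL × 16.52893 mg/mL = 672.2314 mg
Stage 3: 6.4 mL/hr × 1.6 hr = 10.24 mL → 10.24 mL × 16.52893 mg/mL = 169.2562 mg
Total = 85.95041 + 672.2314 + 169.2562 = 927.438 mg

927 mg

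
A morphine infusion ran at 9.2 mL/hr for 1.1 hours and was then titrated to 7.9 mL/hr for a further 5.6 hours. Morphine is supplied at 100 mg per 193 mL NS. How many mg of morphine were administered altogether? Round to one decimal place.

28.2 mg

Concentration = 100 mg ÷ 193 mL = 0.5181347 mg/mL
Stage 1: 9.2 mL/hr × 1.1 hr = 10.12 mL → 10.12 mL × 0.5181347 mg/mL = 5.243523 mg
Stage 2: 7.9 mL/hr × 5.6 hr = 44.24 mL → 44.24 mL × 0.5181347 mg/mL = 22.92228 mg
Total = 5.243523 + 22.92228 = 28.1658 mg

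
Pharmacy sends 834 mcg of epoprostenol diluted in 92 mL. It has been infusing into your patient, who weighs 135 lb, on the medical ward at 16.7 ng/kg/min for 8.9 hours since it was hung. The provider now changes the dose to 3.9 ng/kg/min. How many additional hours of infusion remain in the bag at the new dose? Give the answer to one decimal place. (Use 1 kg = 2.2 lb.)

20.0 hours

Initial rate:
Weight = 135 lb ÷ 2.2 lb/kg = 61.36364 kg
Dose = 16.7 ng/kg/min × 61.36364 kg = 1024.773 ng/min
1024.773 ng/min × 60 min/hr = 61486.36 ng/hr
Concentration = 834 mcg ÷ 92 mL = 9.065217 mcg/mL = 9065.217 ng/mL
Rate = 61486.36 ng/hr ÷ 9065.217 ng/mL = 6.782668 mL/hr
Volume infused so far = 6.782668 mL/hr × 8.9 hr = 60.36575 mL
Volume remaining = 92 − 60.36575 = 31.63425 mL
New rate:
Dose = 3.9 ng/kg/min × 61.36364 kg = 239.3182 ng/min
239.3182 ng/min × 60 min/hr = 14359.09 ng/hr
Rate = 14359.09 ng/hr ÷ 9065.217 ng/mL = 1.583976 mL/hr
Time remaining = 31.63425 mL ÷ 1.583976 mL/hr = 19.97142 hr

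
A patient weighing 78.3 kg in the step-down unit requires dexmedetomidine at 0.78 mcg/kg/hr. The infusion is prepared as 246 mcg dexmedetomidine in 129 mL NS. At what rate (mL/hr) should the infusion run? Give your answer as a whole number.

32 mL/hr

Dose = 0.78 mcg/kg/hr × 78.3 kg = 61.074 mcg/hr
Concentration = 246 mcg ÷ 129 mL = 1.906977 mcg/mL
Rate = 61.074 mcg/hr ÷ 1.906977 mcg/mL = 32.02661 mL/hr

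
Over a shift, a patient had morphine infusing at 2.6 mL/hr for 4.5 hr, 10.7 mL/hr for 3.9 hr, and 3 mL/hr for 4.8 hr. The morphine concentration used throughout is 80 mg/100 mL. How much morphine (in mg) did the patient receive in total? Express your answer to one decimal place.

Concentration = 80 mg ÷ 100 mL = 0.8 mg/mL
Stage 1: 2.6 mL/hr × 4.5 hr = 11.7 mL → 11.7 mL × 0.8 mg/mL = 9.36 mg
Stage 2: 10.7 mL/hr × 3.9 hr = 41.73 mL → 41.73 mL × 0.8 mg/mL = 33.384 mg
Stage 3: 3 mL/hr × 4.8 hr = 14.4 mL → 14.4 mL × 0.8 mg/mL = 11.52 mg
Total = 9.36 + 33.384 + 11.52 = 54.264 mg

54.3 mg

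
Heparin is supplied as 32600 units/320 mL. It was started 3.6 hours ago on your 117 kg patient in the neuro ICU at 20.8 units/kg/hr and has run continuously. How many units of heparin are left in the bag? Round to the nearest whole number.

Dose = 20.8 units/kg/hr × 117 kg = 2433.6 units/hr
Concentration = 32600 units ÷ 320 mL = 101.875 units/mL
Rate = 2433.6 units/hr ÷ 101.875 units/mL = 23.8881 mL/hr
Volume infused = 23.8881 mL/hr × 3.6 hr = 85.99715 mL
Volume remaining = 320 − 85.99715 = 234.0028 mL
Drug remaining = 234.0028 mL × 101.875 units/mL = 23839.04 units

23839 units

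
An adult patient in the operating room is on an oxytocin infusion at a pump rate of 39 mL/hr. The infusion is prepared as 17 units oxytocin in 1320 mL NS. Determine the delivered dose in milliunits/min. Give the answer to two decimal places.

Concentration = 17 units ÷ 1320 mL = 0.01287879 units/mL = 12.87879 milliunits/mL
Drug rate = 39 mL/hr × 12.87879 milliunits/mL = 502.2727 milliunits/hr
502.2727 milliunits/hr ÷ 60 min/hr = 8.371212 milliunits/min

8.37 milliunits/min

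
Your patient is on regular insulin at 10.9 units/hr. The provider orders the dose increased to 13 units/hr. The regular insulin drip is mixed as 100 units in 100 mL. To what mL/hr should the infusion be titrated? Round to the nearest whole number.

Concentration = 100 units ÷ 100 mL = 1 units/mL
Rate = 13 units/hr ÷ 1 units/mL = 13 mL/hr

13 mL/hr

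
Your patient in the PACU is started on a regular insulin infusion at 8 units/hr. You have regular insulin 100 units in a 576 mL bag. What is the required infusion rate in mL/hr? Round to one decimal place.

46.1 mL/hr

Concentration = 100 units ÷ 576 mL = 0.1736111 units/mL
Rate = 8 units/hr ÷ 0.1736111 units/mL = 46.08 mL/hr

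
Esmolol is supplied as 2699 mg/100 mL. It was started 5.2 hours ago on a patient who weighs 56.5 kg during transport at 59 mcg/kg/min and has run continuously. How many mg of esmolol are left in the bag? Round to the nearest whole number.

Dose = 59 mcg/kg/min × 56.5 kg = 3333.5 mcg/min
3333.5 mcg/min × 60 min/hr = 200010 mcg/hr
Concentration = 2699 mg ÷ 100 mL = 26.99 mg/mL = 26990 mcg/mL
Rate = 200010 mcg/hr ÷ 26990 mcg/mL = 7.410522 mL/hr
Volume infused = 7.410522 mL/hr × 5.2 hr = 38.53472 mL
Volume remaining = 100 − 38.53472 = 61.46528 mL
Drug remaining = 61.46528 mL × 26990 mcg/mL = 1658948 mcg = 1658.948 mg

1659 mg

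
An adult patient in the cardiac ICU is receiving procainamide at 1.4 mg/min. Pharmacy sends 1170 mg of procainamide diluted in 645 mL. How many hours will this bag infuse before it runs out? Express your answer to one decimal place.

1.4 mg/min × 60 min/hr = 84 mg/hr
Concentration = 1170 mg ÷ 645 mL = 1.813953 mg/mL
Rate = 84 mg/hr ÷ 1.813953 mg/mL = 46.30769 mL/hr
Duration = 645 mL ÷ 46.30769 mL/hr = 13.92857 hr

13.9 hours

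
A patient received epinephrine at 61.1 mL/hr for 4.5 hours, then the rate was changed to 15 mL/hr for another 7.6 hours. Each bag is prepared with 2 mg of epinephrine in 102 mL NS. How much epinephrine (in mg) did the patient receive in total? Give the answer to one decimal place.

Concentration = 2 mg ÷ 102 mL = 0.01960784 mg/mL
Stage 1: 61.1 mL/hr × 4.5 hr = 274.95 mL → 274.95 mL × 0.01960784 mg/mL = 5.391176 mg
Stage 2: 15 mL/hr × 7.6 hr = 114 mL → 114 mL × 0.01960784 mg/mL = 2.235294 mg
Total = 5.391176 + 2.235294 = 7.626471 mg

7.6 mg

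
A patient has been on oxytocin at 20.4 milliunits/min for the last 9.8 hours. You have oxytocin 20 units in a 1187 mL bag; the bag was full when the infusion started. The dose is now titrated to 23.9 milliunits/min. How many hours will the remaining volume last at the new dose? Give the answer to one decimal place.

Initial rate:
20.4 milliunits/min × 60 min/hr = 1224 milliunits/hr
Concentration = 20 units ÷ 1187 mL = 0.0168492 units/mL = 16.8492 milliunits/mL
Rate = 1224 milliunits/hr ÷ 16.8492 milliunits/mL = 72.6444 mL/hr
Volume infused so far = 72.6444 mL/hr × 9.8 hr = 711.9151 mL
Volume remaining = 1187 − 711.9151 = 475.0849 mL
New rate:
23.9 milliunits/min × 60 min/hr = 1434 milliunits/hr
Rate = 1434 milliunits/hr ÷ 16.8492 milliunits/mL = 85.1079 mL/hr
Time remaining = 475.0849 mL ÷ 85.1079 mL/hr = 5.582148 hr

5.6 hours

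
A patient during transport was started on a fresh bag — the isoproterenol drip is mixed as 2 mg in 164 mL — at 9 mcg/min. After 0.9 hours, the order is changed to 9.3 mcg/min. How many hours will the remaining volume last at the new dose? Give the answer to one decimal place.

Initial rate:
9 mcg/min × 60 min/hr = 540 mcg/hr
Concentration = 2 mg ÷ 164 mL = 0.01219512 mg/mL = 12.19512 mcg/mL
Rate = 540 mcg/hr ÷ 12.19512 mcg/mL = 44.28 mL/hr
Volume infused so far = 44.28 mL/hr × 0.9 hr = 39.852 mL
Volume remaining = 164 − 39.852 = 124.148 mL
New rate:
9.3 mcg/min × 60 min/hr = 558 mcg/hr
Rate = 558 mcg/hr ÷ 12.19512 mcg/mL = 45.756 mL/hr
Time remaining = 124.148 mL ÷ 45.756 mL/hr = 2.713262 hr

2.7 hours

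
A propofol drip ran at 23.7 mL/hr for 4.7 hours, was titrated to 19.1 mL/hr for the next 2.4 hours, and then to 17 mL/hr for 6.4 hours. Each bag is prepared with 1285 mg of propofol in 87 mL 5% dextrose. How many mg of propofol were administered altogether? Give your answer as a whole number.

3929 mg

Concentration = 1285 mg ÷ 87 mL = 14.77011 mg/mL
Stage 1: 23.7 mL/hr × 4.7 hr = 111.39 mL → 111.39 mL × 14.77011 mg/mL = 1645.243 mg
Stage 2: 19.1 mL/hr × 2.4 hr = 45.84 mL → 45.84 mL × 14.77011 mg/mL = 677.0621 mg
Stage 3: 17 mL/hr × 6.4 hr = 108.8 mL → 108.8 mL × 14.77011 mg/mL = 1606.989 mg
Total = 1645.243 + 677.0621 + 1606.989 = 3929.294 mg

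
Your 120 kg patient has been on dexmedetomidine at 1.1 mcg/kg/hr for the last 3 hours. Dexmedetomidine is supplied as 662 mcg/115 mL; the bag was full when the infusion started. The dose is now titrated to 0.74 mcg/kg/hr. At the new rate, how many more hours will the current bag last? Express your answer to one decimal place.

Initial rate:
Dose = 1.1 mcg/kg/hr × 120 kg = 132 mcg/hr
Concentration = 662 mcg ÷ 115 mL = 5.756522 mcg/mL
Rate = 132 mcg/hr ÷ 5.756522 mcg/mL = 22.93051 mL/hr
Volume infused so far = 22.93051 mL/hr × 3 hr = 68.79154 mL
Volume remaining = 115 − 68.79154 = 46.20846 mL
New rate:
Dose = 0.74 mcg/kg/hr × 120 kg = 88.8 mcg/hr
Rate = 88.8 mcg/hr ÷ 5.756522 mcg/mL = 15.42598 mL/hr
Time remaining = 46.20846 mL ÷ 15.42598 mL/hr = 2.995495 hr

3.0 hours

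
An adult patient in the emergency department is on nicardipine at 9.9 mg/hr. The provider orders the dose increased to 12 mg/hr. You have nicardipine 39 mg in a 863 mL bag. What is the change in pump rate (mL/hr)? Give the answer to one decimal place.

At the current dose:
Concentration = 39 mg ÷ 863 mL = 0.04519119 mg/mL
Rate = 9.9 mg/hr ÷ 0.04519119 mg/mL = 219.0692 mL/hr
At the new dose:
Rate = 12 mg/hr ÷ 0.04519119 mg/mL = 265.5385 mL/hr
Change = 265.5385 − 219.0692 = 46.46923 mL/hr → 46.46923 mL/hr increase

46.5 mL/hr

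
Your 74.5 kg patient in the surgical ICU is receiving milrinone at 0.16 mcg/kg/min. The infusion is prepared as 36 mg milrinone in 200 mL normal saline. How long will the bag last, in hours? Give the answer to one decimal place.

50.3 hours

Dose = 0.16 mcg/kg/min × 74.5 kg = 11.92 mcg/min
11.92 mcg/min × 60 min/hr = 715.2 mcg/hr
Concentration = 36 mg ÷ 200 mL = 0.18 mg/mL = 180 mcg/mL
Rate = 715.2 mcg/hr ÷ 180 mcg/mL = 3.973333 mL/hr
Duration = 200 mL ÷ 3.973333 mL/hr = 50.33557 hr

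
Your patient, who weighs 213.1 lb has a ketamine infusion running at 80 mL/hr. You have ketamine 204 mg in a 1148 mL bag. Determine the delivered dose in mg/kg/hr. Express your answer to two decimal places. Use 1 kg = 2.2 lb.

Weight = 213.1 lb ÷ 2.2 lb/kg = 96.86364 kg
Concentration = 204 mg ÷ 1148 mL = 0.1777003 mg/mL
Drug rate = 80 mL/hr × 0.1777003 mg/mL = 14.21603 mg/hr
14.21603 mg/hr ÷ 96.86364 kg = 0.1467633 mg/kg/hr

0.15 mg/kg/hr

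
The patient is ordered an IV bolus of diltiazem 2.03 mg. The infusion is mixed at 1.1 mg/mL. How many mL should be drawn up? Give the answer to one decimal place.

1.8 mL

Volume = 2.03 mg ÷ 1.1 mg/mL = 1.845455 mL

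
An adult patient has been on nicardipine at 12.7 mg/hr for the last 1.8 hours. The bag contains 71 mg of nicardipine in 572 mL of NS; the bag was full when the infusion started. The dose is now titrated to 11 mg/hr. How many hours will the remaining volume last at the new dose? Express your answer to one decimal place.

4.4 hours

Initial rate:
Concentration = 71 mg ÷ 572 mL = 0.1241259 mg/mL
Rate = 12.7 mg/hr ÷ 0.1241259 mg/mL = 102.3155 mL/hr
Volume infused so far = 102.3155 mL/hr × 1.8 hr = 184.1679 mL
Volume remaining = 572 − 184.1679 = 387.8321 mL
New rate:
Rate = 11 mg/hr ÷ 0.1241259 mg/mL = 88.61972 mL/hr
Time remaining = 387.8321 mL ÷ 88.61972 mL/hr = 4.376364 hr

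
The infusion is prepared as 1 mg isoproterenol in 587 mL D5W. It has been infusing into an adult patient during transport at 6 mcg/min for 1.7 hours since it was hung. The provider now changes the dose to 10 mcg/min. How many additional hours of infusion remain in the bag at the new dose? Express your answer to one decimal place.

Initial rate:
6 mcg/min × 60 min/hr = 360 mcg/hr
Concentration = 1 mg ÷ 587 mL = 0.001703578 mg/mL = 1.703578 mcg/mL
Rate = 360 mcg/hr ÷ 1.703578 mcg/mL = 211.32 mL/hr
Volume infused so far = 211.32 mL/hr × 1.7 hr = 359.244 mL
Volume remaining = 587 − 359.244 = 227.756 mL
New rate:
10 mcg/min × 60 min/hr = 600 mcg/hr
Rate = 600 mcg/hr ÷ 1.703578 mcg/mL = 352.2 mL/hr
Time remaining = 227.756 mL ÷ 352.2 mL/hr = 0.6466667 hr

0.6 hours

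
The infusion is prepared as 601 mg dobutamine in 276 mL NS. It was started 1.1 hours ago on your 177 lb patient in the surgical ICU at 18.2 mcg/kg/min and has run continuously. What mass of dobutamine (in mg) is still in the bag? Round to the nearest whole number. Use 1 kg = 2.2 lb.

504 mg

Weight = 177 lb ÷ 2.2 lb/kg = 80.45455 kg
Dose = 18.2 mcg/kg/min × 80.45455 kg = 1464.273 mcg/min
1464.273 mcg/min × 60 min/hr = 87856.36 mcg/hr
Concentration = 601 mg ÷ 276 mL = 2.177536 mg/mL = 2177.536 mcg/mL
Rate = 87856.36 mcg/hr ÷ 2177.536 mcg/mL = 40.34668 mL/hr
Volume infused = 40.34668 mL/hr × 1.1 hr = 44.38135 mL
Volume remaining = 276 − 44.38135 = 231.6186 mL
Drug remaining = 231.6186 mL × 2177.536 mcg/mL = 504358 mcg = 504.358 mg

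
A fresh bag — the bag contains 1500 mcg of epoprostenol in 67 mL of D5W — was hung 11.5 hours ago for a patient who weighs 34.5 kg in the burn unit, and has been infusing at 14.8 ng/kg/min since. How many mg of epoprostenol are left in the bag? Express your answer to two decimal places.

Dose = 14.8 ng/kg/min × 34.5 kg = 510.6 ng/min
510.6 ng/min × 60 min/hr = 30636 ng/hr
Concentration = 1500 mcg ÷ 67 mL = 22.38806 mcg/mL = 22388.06 ng/mL
Rate = 30636 ng/hr ÷ 22388.06 ng/mL = 1.368408 mL/hr
Volume infused = 1.368408 mL/hr × 11.5 hr = 15.73669 mL
Volume remaining = 67 − 15.73669 = 51.26331 mL
Drug remaining = 51.26331 mL × 22388.06 ng/mL = 1147686 ng = 1.147686 mg

1.15 mg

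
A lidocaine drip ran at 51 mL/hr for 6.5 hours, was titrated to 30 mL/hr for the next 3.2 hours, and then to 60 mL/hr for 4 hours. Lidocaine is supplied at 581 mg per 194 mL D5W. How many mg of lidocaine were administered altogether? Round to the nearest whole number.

Concentration = 581 mg ÷ 194 mL = 2.994845 mg/mL
Stage 1: 51 mL/hr × 6.5 hr = 331.5 mL → 331.5 mL × 2.994845 mg/mL = 992.7912 mg
Stage 2: 30 mL/hr × 3.2 hr = 96 mL → 96 mL × 2.994845 mg/mL = 287.5052 mg
Stage 3: 60 mL/hr × 4 hr = 240 mL → 240 mL × 2.994845 mg/mL = 718.7629 mg
Total = 992.7912 + 287.5052 + 718.7629 = 1999.059 mg

1999 mg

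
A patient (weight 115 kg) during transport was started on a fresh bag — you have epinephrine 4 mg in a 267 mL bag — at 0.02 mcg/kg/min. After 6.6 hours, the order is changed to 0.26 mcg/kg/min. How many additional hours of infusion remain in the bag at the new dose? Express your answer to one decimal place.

Initial rate:
Dose = 0.02 mcg/kg/min × 115 kg = 2.3 mcg/min
2.3 mcg/min × 60 min/hr = 138 mcg/hr
Concentration = 4 mg ÷ 267 mL = 0.01498127 mg/mL = 14.98127 mcg/mL
Rate = 138 mcg/hr ÷ 14.98127 mcg/mL = 9.2115 mL/hr
Volume infused so far = 9.2115 mL/hr × 6.6 hr = 60.7959 mL
Volume remaining = 267 − 60.7959 = 206.2041 mL
New rate:
Dose = 0.26 mcg/kg/min × 115 kg = 29.9 mcg/min
29.9 mcg/min × 60 min/hr = 1794 mcg/hr
Rate = 1794 mcg/hr ÷ 14.98127 mcg/mL = 119.7495 mL/hr
Time remaining = 206.2041 mL ÷ 119.7495 mL/hr = 1.721962 hr

1.7 hours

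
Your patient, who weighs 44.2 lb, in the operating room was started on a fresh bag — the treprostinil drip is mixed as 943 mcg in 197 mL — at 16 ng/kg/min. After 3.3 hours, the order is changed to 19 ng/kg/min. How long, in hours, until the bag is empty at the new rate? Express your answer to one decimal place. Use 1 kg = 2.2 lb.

Initial rate:
Weight = 44.2 lb ÷ 2.2 lb/kg = 20.09091 kg
Dose = 16 ng/kg/min × 20.09091 kg = 321.4545 ng/min
321.4545 ng/min × 60 min/hr = 19287.27 ng/hr
Concentration = 943 mcg ÷ 197 mL = 4.786802 mcg/mL = 4786.802 ng/mL
Rate = 19287.27 ng/hr ÷ 4786.802 ng/mL = 4.029261 mL/hr
Volume infused so far = 4.029261 mL/hr × 3.3 hr = 13.29656 mL
Volume remaining = 197 − 13.29656 = 183.7034 mL
New rate:
Dose = 19 ng/kg/min × 20.09091 kg = 381.7273 ng/min
381.7273 ng/min × 60 min/hr = 22903.64 ng/hr
Rate = 22903.64 ng/hr ÷ 4786.802 ng/mL = 4.784747 mL/hr
Time remaining = 183.7034 mL ÷ 4.784747 mL/hr = 38.39355 hr

38.4 hours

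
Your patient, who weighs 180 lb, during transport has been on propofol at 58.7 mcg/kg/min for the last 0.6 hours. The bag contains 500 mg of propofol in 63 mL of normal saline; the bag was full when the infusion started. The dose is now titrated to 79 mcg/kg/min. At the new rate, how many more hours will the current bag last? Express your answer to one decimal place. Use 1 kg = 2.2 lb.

0.8 hours

Initial rate:
Weight = 180 lb ÷ 2.2 lb/kg = 81.81818 kg
Dose = 58.7 mcg/kg/min × 81.81818 kg = 4802.727 mcg/min
4802.727 mcg/min × 60 min/hr = 288163.6 mcg/hr
Concentration = 500 mg ÷ 63 mL = 7.936508 mg/mL = 7936.508 mcg/mL
Rate = 288163.6 mcg/hr ÷ 7936.508 mcg/mL = 36.30862 mL/hr
Volume infused so far = 36.30862 mL/hr × 0.6 hr = 21.78517 mL
Volume remaining = 63 − 21.78517 = 41.21483 mL
New rate:
Dose = 79 mcg/kg/min × 81.81818 kg = 6463.636 mcg/min
6463.636 mcg/min × 60 min/hr = 387818.2 mcg/hr
Rate = 387818.2 mcg/hr ÷ 7936.508 mcg/mL = 48.86509 mL/hr
Time remaining = 41.21483 mL ÷ 48.86509 mL/hr = 0.8434412 hr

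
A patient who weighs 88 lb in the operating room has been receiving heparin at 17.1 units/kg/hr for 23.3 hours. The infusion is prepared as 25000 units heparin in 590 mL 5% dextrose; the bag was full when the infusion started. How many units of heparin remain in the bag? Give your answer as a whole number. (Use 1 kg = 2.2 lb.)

Weight = 88 lb ÷ 2.2 lb/kg = 40 kg
Dose = 17.1 units/kg/hr × 40 kg = 684 units/hr
Concentration = 25000 units ÷ 590 mL = 42.37288 units/mL
Rate = 684 units/hr ÷ 42.37288 units/mL = 16.1424 mL/hr
Volume infused = 16.1424 mL/hr × 23.3 hr = 376.1179 mL
Volume remaining = 590 − 376.1179 = 213.8821 mL
Drug remaining = 213.8821 mL × 42.37288 units/mL = 9062.8 units

9063 units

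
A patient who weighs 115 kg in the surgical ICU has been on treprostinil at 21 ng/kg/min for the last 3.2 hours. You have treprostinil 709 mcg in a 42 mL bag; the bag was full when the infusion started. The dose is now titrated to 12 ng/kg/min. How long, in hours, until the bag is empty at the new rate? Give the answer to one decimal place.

Initial rate:
Dose = 21 ng/kg/min × 115 kg = 2415 ng/min
2415 ng/min × 60 min/hr = 144900 ng/hr
Concentration = 709 mcg ÷ 42 mL = 16.88095 mcg/mL = 16880.95 ng/mL
Rate = 144900 ng/hr ÷ 16880.95 ng/mL = 8.583639 mL/hr
Volume infused so far = 8.583639 mL/hr × 3.2 hr = 27.46764 mL
Volume remaining = 42 − 27.46764 = 14.53236 mL
New rate:
Dose = 12 ng/kg/min × 115 kg = 1380 ng/min
1380 ng/min × 60 min/hr = 82800 ng/hr
Rate = 82800 ng/hr ÷ 16880.95 ng/mL = 4.904937 mL/hr
Time remaining = 14.53236 mL ÷ 4.904937 mL/hr = 2.962802 hr

3.0 hours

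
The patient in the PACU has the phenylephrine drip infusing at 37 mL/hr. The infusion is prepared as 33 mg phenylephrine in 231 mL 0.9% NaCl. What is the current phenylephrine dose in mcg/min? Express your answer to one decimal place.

Concentration = 33 mg ÷ 231 mL = 0.1428571 mg/mL = 142.8571 mcg/mL
Drug rate = 37 mL/hr × 142.8571 mcg/mL = 5285.714 mcg/hr
5285.714 mcg/hr ÷ 60 min/hr = 88.09524 mcg/min

88.1 mcg/min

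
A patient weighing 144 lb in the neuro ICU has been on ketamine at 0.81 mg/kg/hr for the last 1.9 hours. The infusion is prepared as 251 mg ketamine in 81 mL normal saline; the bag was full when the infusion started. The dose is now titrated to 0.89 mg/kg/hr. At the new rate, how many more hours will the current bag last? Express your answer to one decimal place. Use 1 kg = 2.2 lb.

2.6 hours

Initial rate:
Weight = 144 lb ÷ 2.2 lb/kg = 65.45455 kg
Dose = 0.81 mg/kg/hr × 65.45455 kg = 53.01818 mg/hr
Concentration = 251 mg ÷ 81 mL = 3.098765 mg/mL
Rate = 53.01818 mg/hr ÷ 3.098765 mg/mL = 17.10945 mL/hr
Volume infused so far = 17.10945 mL/hr × 1.9 hr = 32.50796 mL
Volume remaining = 81 − 32.50796 = 48.49204 mL
New rate:
Dose = 0.89 mg/kg/hr × 65.45455 kg = 58.25455 mg/hr
Rate = 58.25455 mg/hr ÷ 3.098765 mg/mL = 18.79928 mL/hr
Time remaining = 48.49204 mL ÷ 18.79928 mL/hr = 2.579463 hr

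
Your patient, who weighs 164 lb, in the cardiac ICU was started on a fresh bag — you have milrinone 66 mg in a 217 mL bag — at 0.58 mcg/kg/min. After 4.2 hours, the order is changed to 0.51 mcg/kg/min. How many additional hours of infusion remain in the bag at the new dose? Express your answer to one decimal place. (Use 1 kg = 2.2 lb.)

24.2 hours

Initial rate:
Weight = 164 lb ÷ 2.2 lb/kg = 74.54545 kg
Dose = 0.58 mcg/kg/min × 74.54545 kg = 43.23636 mcg/min
43.23636 mcg/min × 60 min/hr = 2594.182 mcg/hr
Concentration = 66 mg ÷ 217 mL = 0.3041475 mg/mL = 304.1475 mcg/mL
Rate = 2594.182 mcg/hr ÷ 304.1475 mcg/mL = 8.529355 mL/hr
Volume infused so far = 8.529355 mL/hr × 4.2 hr = 35.82329 mL
Volume remaining = 217 − 35.82329 = 181.1767 mL
New rate:
Dose = 0.51 mcg/kg/min × 74.54545 kg = 38.01818 mcg/min
38.01818 mcg/min × 60 min/hr = 2281.091 mcg/hr
Rate = 2281.091 mcg/hr ÷ 304.1475 mcg/mL = 7.49995 mL/hr
Time remaining = 181.1767 mL ÷ 7.49995 mL/hr = 24.15705 hr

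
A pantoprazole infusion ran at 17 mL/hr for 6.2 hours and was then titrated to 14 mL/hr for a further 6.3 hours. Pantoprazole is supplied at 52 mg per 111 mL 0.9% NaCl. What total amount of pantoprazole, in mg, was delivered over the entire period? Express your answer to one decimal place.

Concentration = 52 mg ÷ 111 mL = 0.4684685 mg/mL
Stage 1: 17 mL/hr × 6.2 hr = 105.4 mL → 105.4 mL × 0.4684685 mg/mL = 49.37658 mg
Stage 2: 14 mL/hr × 6.3 hr = 88.2 mL → 88.2 mL × 0.4684685 mg/mL = 41.31892 mg
Total = 49.37658 + 41.31892 = 90.6955 mg

90.7 mg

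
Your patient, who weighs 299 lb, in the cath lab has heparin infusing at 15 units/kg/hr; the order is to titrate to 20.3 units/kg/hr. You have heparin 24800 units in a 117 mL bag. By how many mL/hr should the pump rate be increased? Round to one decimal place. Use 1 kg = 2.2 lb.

At the current dose:
Weight = 299 lb ÷ 2.2 lb/kg = 135.9091 kg
Dose = 15 units/kg/hr × 135.9091 kg = 2038.636 units/hr
Concentration = 24800 units ÷ 117 mL = 211.9658 units/mL
Rate = 2038.636 units/hr ÷ 211.9658 units/mL = 9.61776 mL/hr
At the new dose:
Dose = 20.3 units/kg/hr × 135.9091 kg = 2758.955 units/hr
Rate = 2758.955 units/hr ÷ 211.9658 units/mL = 13.01604 mL/hr
Change = 13.01604 − 9.61776 = 3.398275 mL/hr → 3.398275 mL/hr increase

3.4 mL/hr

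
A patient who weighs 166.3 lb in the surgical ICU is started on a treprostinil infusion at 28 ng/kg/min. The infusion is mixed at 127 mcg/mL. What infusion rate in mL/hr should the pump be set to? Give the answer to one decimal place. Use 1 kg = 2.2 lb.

Weight = 166.3 lb ÷ 2.2 lb/kg = 75.59091 kg
Dose = 28 ng/kg/min × 75.59091 kg = 2116.545 ng/min
2116.545 ng/min × 60 min/hr = 126992.7 ng/hr
Concentration = 127 mcg/mL = 127000 ng/mL
Rate = 126992.7 ng/hr ÷ 127000 ng/mL = 0.9999427 mL/hr

1.0 mL/hr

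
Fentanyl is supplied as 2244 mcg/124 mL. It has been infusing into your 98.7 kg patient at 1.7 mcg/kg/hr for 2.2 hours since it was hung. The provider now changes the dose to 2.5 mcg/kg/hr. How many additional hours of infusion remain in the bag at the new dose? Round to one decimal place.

Initial rate:
Dose = 1.7 mcg/kg/hr × 98.7 kg = 167.79 mcg/hr
Concentration = 2244 mcg ÷ 124 mL = 18.09677 mcg/mL
Rate = 167.79 mcg/hr ÷ 18.09677 mcg/mL = 9.271818 mL/hr
Volume infused so far = 9.271818 mL/hr × 2.2 hr = 20.398 mL
Volume remaining = 124 − 20.398 = 103.602 mL
New rate:
Dose = 2.5 mcg/kg/hr × 98.7 kg = 246.75 mcg/hr
Rate = 246.75 mcg/hr ÷ 18.09677 mcg/mL = 13.63503 mL/hr
Time remaining = 103.602 mL ÷ 13.63503 mL/hr = 7.598225 hr

7.6 hours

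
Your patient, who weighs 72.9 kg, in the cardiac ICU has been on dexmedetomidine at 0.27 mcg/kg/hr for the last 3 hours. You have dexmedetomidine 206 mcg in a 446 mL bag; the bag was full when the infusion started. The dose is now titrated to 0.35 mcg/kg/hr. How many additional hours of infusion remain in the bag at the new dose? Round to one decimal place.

Initial rate:
Dose = 0.27 mcg/kg/hr × 72.9 kg = 19.683 mcg/hr
Concentration = 206 mcg ÷ 446 mL = 0.4618834 mcg/mL
Rate = 19.683 mcg/hr ÷ 0.4618834 mcg/mL = 42.61465 mL/hr
Volume infused so far = 42.61465 mL/hr × 3 hr = 127.844 mL
Volume remaining = 446 − 127.844 = 318.156 mL
New rate:
Dose = 0.35 mcg/kg/hr × 72.9 kg = 25.515 mcg/hr
Rate = 25.515 mcg/hr ÷ 0.4618834 mcg/mL = 55.24121 mL/hr
Time remaining = 318.156 mL ÷ 55.24121 mL/hr = 5.759396 hr

5.8 hours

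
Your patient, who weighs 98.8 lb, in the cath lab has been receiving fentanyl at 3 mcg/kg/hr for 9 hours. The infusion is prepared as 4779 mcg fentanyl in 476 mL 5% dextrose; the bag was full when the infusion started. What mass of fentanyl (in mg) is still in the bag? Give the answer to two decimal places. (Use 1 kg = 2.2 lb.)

Weight = 98.8 lb ÷ 2.2 lb/kg = 44.90909 kg
Dose = 3 mcg/kg/hr × 44.90909 kg = 134.7273 mcg/hr
Concentration = 4779 mcg ÷ 476 mL = 10.03992 mcg/mL
Rate = 134.7273 mcg/hr ÷ 10.03992 mcg/mL = 13.41916 mL/hr
Volume infused = 13.41916 mL/hr × 9 hr = 120.7725 mL
Volume remaining = 476 − 120.7725 = 355.2275 mL
Drug remaining = 355.2275 mL × 10.03992 mcg/mL = 3566.455 mcg = 3.566455 mg

3.57 mg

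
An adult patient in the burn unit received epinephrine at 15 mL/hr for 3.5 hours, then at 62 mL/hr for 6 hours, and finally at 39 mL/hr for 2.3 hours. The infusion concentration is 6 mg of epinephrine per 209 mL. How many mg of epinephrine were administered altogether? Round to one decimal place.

14.8 mg

Concentration = 6 mg ÷ 209 mL = 0.02870813 mg/mL
Stage 1: 15 mL/hr × 3.5 hr = 52.5 mL → 52.5 mL × 0.02870813 mg/mL = 1.507177 mg
Stage 2: 62 mL/hr × 6 hr = 372 mL → 372 mL × 0.02870813 mg/mL = 10.67943 mg
Stage 3: 39 mL/hr × 2.3 hr = 89.7 mL → 89.7 mL × 0.02870813 mg/mL = 2.57512 mg
Total = 1.507177 + 10.67943 + 2.57512 = 14.76172 mg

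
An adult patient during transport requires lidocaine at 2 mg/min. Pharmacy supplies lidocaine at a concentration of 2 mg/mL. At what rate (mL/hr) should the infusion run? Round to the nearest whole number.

60 mL/hr

2 mg/min × 60 min/hr = 120 mg/hr
Rate = 120 mg/hr ÷ 2 mg/mL = 60 mL/hr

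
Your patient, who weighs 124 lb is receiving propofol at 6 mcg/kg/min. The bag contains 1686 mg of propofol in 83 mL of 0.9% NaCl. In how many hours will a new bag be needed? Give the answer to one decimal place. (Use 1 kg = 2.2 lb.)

83.1 hours

Weight = 124 lb ÷ 2.2 lb/kg = 56.36364 kg
Dose = 6 mcg/kg/min × 56.36364 kg = 338.1818 mcg/min
338.1818 mcg/min × 60 min/hr = 20290.91 mcg/hr
Concentration = 1686 mg ÷ 83 mL = 20.31325 mg/mL = 20313.25 mcg/mL
Rate = 20290.91 mcg/hr ÷ 20313.25 mcg/mL = 0.9989 mL/hr
Duration = 83 mL ÷ 0.9989 mL/hr = 83.0914 hr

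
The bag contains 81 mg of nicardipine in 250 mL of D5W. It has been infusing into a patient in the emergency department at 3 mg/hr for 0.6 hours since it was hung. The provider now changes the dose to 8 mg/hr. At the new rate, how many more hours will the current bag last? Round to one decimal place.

9.9 hours

Initial rate:
Concentration = 81 mg ÷ 250 mL = 0.324 mg/mL
Rate = 3 mg/hr ÷ 0.324 mg/mL = 9.259259 mL/hr
Volume infused so far = 9.259259 mL/hr × 0.6 hr = 5.555556 mL
Volume remaining = 250 − 5.555556 = 244.4444 mL
New rate:
Rate = 8 mg/hr ÷ 0.324 mg/mL = 24.69136 mL/hr
Time remaining = 244.4444 mL ÷ 24.69136 mL/hr = 9.9 hr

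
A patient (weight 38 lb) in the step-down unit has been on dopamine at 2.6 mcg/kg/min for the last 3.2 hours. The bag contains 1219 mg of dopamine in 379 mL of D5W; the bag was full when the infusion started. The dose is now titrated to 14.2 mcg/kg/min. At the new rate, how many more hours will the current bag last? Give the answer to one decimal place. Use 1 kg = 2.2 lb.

82.2 hours

Initial rate:
Weight = 38 lb ÷ 2.2 lb/kg = 17.27273 kg
Dose = 2.6 mcg/kg/min × 17.27273 kg = 44.90909 mcg/min
44.90909 mcg/min × 60 min/hr = 2694.545 mcg/hr
Concentration = 1219 mg ÷ 379 mL = 3.216359 mg/mL = 3216.359 mcg/mL
Rate = 2694.545 mcg/hr ÷ 3216.359 mcg/mL = 0.8377627 mL/hr
Volume infused so far = 0.8377627 mL/hr × 3.2 hr = 2.680841 mL
Volume remaining = 379 − 2.680841 = 376.3192 mL
New rate:
Dose = 14.2 mcg/kg/min × 17.27273 kg = 245.2727 mcg/min
245.2727 mcg/min × 60 min/hr = 14716.36 mcg/hr
Rate = 14716.36 mcg/hr ÷ 3216.359 mcg/mL = 4.575473 mL/hr
Time remaining = 376.3192 mL ÷ 4.575473 mL/hr = 82.24705 hr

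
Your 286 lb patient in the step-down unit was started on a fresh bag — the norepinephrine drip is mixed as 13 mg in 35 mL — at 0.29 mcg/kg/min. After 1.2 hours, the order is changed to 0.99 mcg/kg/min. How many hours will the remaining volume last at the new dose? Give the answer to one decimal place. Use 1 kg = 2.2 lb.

1.3 hours

Initial rate:
Weight = 286 lb ÷ 2.2 lb/kg = 130 kg
Dose = 0.29 mcg/kg/min × 130 kg = 37.7 mcg/min
37.7 mcg/min × 60 min/hr = 2262 mcg/hr
Concentration = 13 mg ÷ 35 mL = 0.3714286 mg/mL = 371.4286 mcg/mL
Rate = 2262 mcg/hr ÷ 371.4286 mcg/mL = 6.09 mL/hr
Volume infused so far = 6.09 mL/hr × 1.2 hr = 7.308 mL
Volume remaining = 35 − 7.308 = 27.692 mL
New rate:
Dose = 0.99 mcg/kg/min × 130 kg = 128.7 mcg/min
128.7 mcg/min × 60 min/hr = 7722 mcg/hr
Rate = 7722 mcg/hr ÷ 371.4286 mcg/mL = 20.79 mL/hr
Time remaining = 27.692 mL ÷ 20.79 mL/hr = 1.331987 hr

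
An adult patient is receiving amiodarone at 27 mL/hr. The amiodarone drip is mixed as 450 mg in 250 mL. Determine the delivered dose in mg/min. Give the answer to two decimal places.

0.81 mg/min

Concentration = 450 mg ÷ 250 mL = 1.8 mg/mL
Drug rate = 27 mL/hr × 1.8 mg/mL = 48.6 mg/hr
48.6 mg/hr ÷ 60 min/hr = 0.81 mg/min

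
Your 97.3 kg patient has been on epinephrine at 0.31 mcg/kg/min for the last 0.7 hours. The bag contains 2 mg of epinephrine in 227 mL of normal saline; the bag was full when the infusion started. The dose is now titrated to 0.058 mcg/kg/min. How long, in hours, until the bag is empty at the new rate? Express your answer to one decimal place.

Initial rate:
Dose = 0.31 mcg/kg/min × 97.3 kg = 30.163 mcg/min
30.163 mcg/min × 60 min/hr = 1809.78 mcg/hr
Concentration = 2 mg ÷ 227 mL = 0.008810573 mg/mL = 8.810573 mcg/mL
Rate = 1809.78 mcg/hr ÷ 8.810573 mcg/mL = 205.41 mL/hr
Volume infused so far = 205.41 mL/hr × 0.7 hr = 143.787 mL
Volume remaining = 227 − 143.787 = 83.21298 mL
New rate:
Dose = 0.058 mcg/kg/min × 97.3 kg = 5.6434 mcg/min
5.6434 mcg/min × 60 min/hr = 338.604 mcg/hr
Rate = 338.604 mcg/hr ÷ 8.810573 mcg/mL = 38.43155 mL/hr
Time remaining = 83.21298 mL ÷ 38.43155 mL/hr = 2.165225 hr

2.2 hours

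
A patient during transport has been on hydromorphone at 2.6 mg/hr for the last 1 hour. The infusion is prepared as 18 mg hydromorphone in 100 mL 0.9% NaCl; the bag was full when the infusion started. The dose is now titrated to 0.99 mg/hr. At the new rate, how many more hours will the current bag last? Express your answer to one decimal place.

15.6 hours

Initial rate:
Concentration = 18 mg ÷ 100 mL = 0.18 mg/mL
Rate = 2.6 mg/hr ÷ 0.18 mg/mL = 14.44444 mL/hr
Volume infused so far = 14.44444 mL/hr × 1 hr = 14.44444 mL
Volume remaining = 100 − 14.44444 = 85.55556 mL
New rate:
Rate = 0.99 mg/hr ÷ 0.18 mg/mL = 5.5 mL/hr
Time remaining = 85.55556 mL ÷ 5.5 mL/hr = 15.55556 hr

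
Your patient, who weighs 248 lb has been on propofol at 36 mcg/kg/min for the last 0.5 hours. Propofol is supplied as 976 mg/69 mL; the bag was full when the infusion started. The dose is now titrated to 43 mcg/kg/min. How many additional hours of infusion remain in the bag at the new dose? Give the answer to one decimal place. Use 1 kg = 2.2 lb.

2.9 hours

Initial rate:
Weight = 248 lb ÷ 2.2 lb/kg = 112.7273 kg
Dose = 36 mcg/kg/min × 112.7273 kg = 4058.182 mcg/min
4058.182 mcg/min × 60 min/hr = 243490.9 mcg/hr
Concentration = 976 mg ÷ 69 mL = 14.14493 mg/mL = 14144.93 mcg/mL
Rate = 243490.9 mcg/hr ÷ 14144.93 mcg/mL = 17.21401 mL/hr
Volume infused so far = 17.21401 mL/hr × 0.5 hr = 8.607004 mL
Volume remaining = 69 − 8.607004 = 60.393 mL
New rate:
Dose = 43 mcg/kg/min × 112.7273 kg = 4847.273 mcg/min
4847.273 mcg/min × 60 min/hr = 290836.4 mcg/hr
Rate = 290836.4 mcg/hr ÷ 14144.93 mcg/mL = 20.56118 mL/hr
Time remaining = 60.393 mL ÷ 20.56118 mL/hr = 2.937234 hr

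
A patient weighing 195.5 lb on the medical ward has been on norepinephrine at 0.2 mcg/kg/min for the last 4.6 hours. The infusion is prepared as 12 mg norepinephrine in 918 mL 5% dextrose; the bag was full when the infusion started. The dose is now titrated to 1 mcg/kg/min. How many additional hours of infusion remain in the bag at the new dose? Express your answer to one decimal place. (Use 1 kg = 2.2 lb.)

Initial rate:
Weight = 195.5 lb ÷ 2.2 lb/kg = 88.86364 kg
Dose = 0.2 mcg/kg/min × 88.86364 kg = 17.77273 mcg/min
17.77273 mcg/min × 60 min/hr = 1066.364 mcg/hr
Concentration = 12 mg ÷ 918 mL = 0.0130719 mg/mL = 13.0719 mcg/mL
Rate = 1066.364 mcg/hr ÷ 13.0719 mcg/mL = 81.57682 mL/hr
Volume infused so far = 81.57682 mL/hr × 4.6 hr = 375.2534 mL
Volume remaining = 918 − 375.2534 = 542.7466 mL
New rate:
Dose = 1 mcg/kg/min × 88.86364 kg = 88.86364 mcg/min
88.86364 mcg/min × 60 min/hr = 5331.818 mcg/hr
Rate = 5331.818 mcg/hr ÷ 13.0719 mcg/mL = 407.8841 mL/hr
Time remaining = 542.7466 mL ÷ 407.8841 mL/hr = 1.330639 hr

1.3 hours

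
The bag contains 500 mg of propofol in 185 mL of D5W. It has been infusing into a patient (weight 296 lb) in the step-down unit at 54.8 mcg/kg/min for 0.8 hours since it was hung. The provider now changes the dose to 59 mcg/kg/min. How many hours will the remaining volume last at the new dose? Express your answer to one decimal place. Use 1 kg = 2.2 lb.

Initial rate:
Weight = 296 lb ÷ 2.2 lb/kg = 134.5455 kg
Dose = 54.8 mcg/kg/min × 134.5455 kg = 7373.091 mcg/min
7373.091 mcg/min × 60 min/hr = 442385.5 mcg/hr
Concentration = 500 mg ÷ 185 mL = 2.702703 mg/mL = 2702.703 mcg/mL
Rate = 442385.5 mcg/hr ÷ 2702.703 mcg/mL = 163.6826 mL/hr
Volume infused so far = 163.6826 mL/hr × 0.8 hr = 130.9461 mL
Volume remaining = 185 − 130.9461 = 54.05391 mL
New rate:
Dose = 59 mcg/kg/min × 134.5455 kg = 7938.182 mcg/min
7938.182 mcg/min × 60 min/hr = 476290.9 mcg/hr
Rate = 476290.9 mcg/hr ÷ 2702.703 mcg/mL = 176.2276 mL/hr
Time remaining = 54.05391 mL ÷ 176.2276 mL/hr = 0.3067277 hr

0.3 hours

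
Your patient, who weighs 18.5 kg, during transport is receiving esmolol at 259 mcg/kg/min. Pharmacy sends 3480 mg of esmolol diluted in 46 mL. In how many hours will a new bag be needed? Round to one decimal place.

Dose = 259 mcg/kg/min × 18.5 kg = 4791.5 mcg/min
4791.5 mcg/min × 60 min/hr = 287490 mcg/hr
Concentration = 3480 mg ÷ 46 mL = 75.65217 mg/mL = 75652.17 mcg/mL
Rate = 287490 mcg/hr ÷ 75652.17 mcg/mL = 3.800155 mL/hr
Duration = 46 mL ÷ 3.800155 mL/hr = 12.10477 hr

12.1 hours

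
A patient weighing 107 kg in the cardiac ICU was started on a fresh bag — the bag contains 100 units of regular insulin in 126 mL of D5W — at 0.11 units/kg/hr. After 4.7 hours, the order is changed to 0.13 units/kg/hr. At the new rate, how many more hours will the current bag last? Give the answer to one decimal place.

Initial rate:
Dose = 0.11 units/kg/hr × 107 kg = 11.77 units/hr
Concentration = 100 units ÷ 126 mL = 0.7936508 units/mL
Rate = 11.77 units/hr ÷ 0.7936508 units/mL = 14.8302 mL/hr
Volume infused so far = 14.8302 mL/hr × 4.7 hr = 69.70194 mL
Volume remaining = 126 − 69.70194 = 56.29806 mL
New rate:
Dose = 0.13 units/kg/hr × 107 kg = 13.91 units/hr
Rate = 13.91 units/hr ÷ 0.7936508 units/mL = 17.5266 mL/hr
Time remaining = 56.29806 mL ÷ 17.5266 mL/hr = 3.21215 hr

3.2 hours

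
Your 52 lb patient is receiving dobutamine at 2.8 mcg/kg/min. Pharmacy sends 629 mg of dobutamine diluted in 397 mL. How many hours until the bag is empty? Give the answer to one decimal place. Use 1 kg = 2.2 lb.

158.4 hours

Weight = 52 lb ÷ 2.2 lb/kg = 23.63636 kg
Dose = 2.8 mcg/kg/min × 23.63636 kg = 66.18182 mcg/min
66.18182 mcg/min × 60 min/hr = 3970.909 mcg/hr
Concentration = 629 mg ÷ 397 mL = 1.584383 mg/mL = 1584.383 mcg/mL
Rate = 3970.909 mcg/hr ÷ 1584.383 mcg/mL = 2.506281 mL/hr
Duration = 397 mL ÷ 2.506281 mL/hr = 158.402 hr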